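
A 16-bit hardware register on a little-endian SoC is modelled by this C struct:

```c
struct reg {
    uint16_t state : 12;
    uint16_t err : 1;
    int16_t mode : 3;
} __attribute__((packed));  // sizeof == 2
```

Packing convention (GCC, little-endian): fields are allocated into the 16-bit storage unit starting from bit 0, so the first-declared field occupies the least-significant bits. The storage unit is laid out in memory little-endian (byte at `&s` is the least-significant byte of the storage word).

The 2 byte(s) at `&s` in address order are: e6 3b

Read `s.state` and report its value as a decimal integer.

3046

[0]=0xe6 [1]=0x3b (little-endian) → word 0x3be6
state [0+:12] = (word>>0) & 0xfff = 3046  ←
err [12+:1] = (word>>12) & 0x1 = 1
mode [13+:3] = (word>>13) & 0x7 = 1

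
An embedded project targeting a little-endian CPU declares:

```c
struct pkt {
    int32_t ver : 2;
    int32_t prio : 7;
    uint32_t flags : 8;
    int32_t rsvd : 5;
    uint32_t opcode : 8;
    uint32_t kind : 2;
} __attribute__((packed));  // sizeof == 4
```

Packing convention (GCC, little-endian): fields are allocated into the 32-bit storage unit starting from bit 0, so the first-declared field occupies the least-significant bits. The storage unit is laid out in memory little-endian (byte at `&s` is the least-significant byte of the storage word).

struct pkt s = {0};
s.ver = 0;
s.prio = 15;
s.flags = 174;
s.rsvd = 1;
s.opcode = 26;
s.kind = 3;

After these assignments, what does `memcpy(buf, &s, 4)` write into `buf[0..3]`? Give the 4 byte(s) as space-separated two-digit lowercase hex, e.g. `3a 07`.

3c 5c 83 c6

[0+:2] ver=0 & 0x3 = 0x0; word=0x00000000
[2+:7] prio=15 & 0x7f = 0xf; word=0x0000003c
[9+:8] flags=174 & 0xff = 0xae; word=0x00015c3c
[17+:5] rsvd=1 & 0x1f = 0x1; word=0x00035c3c
[22+:8] opcode=26 & 0xff = 0x1a; word=0x06835c3c
[30+:2] kind=3 & 0x3 = 0x3; word=0xc6835c3c
word = 0xc6835c3c → little-endian bytes:
  [0]=0x3c  [1]=0x5c  [2]=0x83  [3]=0xc6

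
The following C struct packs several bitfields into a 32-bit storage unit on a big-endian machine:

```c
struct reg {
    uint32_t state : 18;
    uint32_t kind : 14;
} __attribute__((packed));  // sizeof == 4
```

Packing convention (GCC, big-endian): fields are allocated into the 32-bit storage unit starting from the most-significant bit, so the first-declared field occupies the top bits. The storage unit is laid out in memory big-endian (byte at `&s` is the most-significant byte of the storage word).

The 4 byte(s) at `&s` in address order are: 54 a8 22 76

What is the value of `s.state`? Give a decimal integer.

86688

[0]=0x54 [1]=0xa8 [2]=0x22 [3]=0x76 (big-endian) → word 0x54a82276
state:18 @ bit 14 → (0x54a82276>>14)&0x3ffff = 0x152a0  ←
kind:14 @ bit 0 → (0x54a82276>>0)&0x3fff = 0x2276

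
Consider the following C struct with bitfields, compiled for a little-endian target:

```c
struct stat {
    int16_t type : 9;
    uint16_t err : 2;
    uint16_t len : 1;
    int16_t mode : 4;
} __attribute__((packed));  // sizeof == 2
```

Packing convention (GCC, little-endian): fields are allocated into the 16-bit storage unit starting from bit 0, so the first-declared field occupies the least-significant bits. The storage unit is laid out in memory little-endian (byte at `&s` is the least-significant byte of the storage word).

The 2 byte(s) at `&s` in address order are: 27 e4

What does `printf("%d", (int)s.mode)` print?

[0]=0x27 [1]=0xe4 (little-endian) → word 0xe427
type:9 @ bit 0 → (0xe427>>0)&0x1ff = 0x27
err:2 @ bit 9 → (0xe427>>9)&0x3 = 0x2
len:1 @ bit 11 → (0xe427>>11)&0x1 = 0x0
mode:4 @ bit 12 → (0xe427>>12)&0xf = 0xe  ←
mode signed 4b, MSB=1: 14 - 16 = -2

-2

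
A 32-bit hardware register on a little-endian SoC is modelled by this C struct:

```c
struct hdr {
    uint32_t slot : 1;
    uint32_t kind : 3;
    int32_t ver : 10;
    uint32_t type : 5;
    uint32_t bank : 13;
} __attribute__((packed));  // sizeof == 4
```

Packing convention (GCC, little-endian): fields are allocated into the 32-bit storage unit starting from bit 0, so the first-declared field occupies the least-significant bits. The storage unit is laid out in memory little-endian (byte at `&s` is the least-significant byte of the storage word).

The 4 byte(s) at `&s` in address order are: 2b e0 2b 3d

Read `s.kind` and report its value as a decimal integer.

5

[0]=0x2b [1]=0xe0 [2]=0x2b [3]=0x3d (little-endian) → word 0x3d2be02b
slot [0+:1] = (word>>0) & 0x1 = 1
kind [1+:3] = (word>>1) & 0x7 = 5  ←
ver [4+:10] = (word>>4) & 0x3ff = 514
type [14+:5] = (word>>14) & 0x1f = 15
bank [19+:13] = (word>>19) & 0x1fff = 1957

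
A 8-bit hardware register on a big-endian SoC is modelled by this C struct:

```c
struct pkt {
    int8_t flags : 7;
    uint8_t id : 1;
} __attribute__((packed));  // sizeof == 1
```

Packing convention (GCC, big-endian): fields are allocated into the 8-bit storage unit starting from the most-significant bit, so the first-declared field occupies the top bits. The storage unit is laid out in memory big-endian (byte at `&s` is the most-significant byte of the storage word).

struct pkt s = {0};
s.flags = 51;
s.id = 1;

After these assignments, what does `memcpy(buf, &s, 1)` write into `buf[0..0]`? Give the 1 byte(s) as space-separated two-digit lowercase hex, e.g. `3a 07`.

flags (7b) val=51 bits=0x33 at bit 1: 0x66
id (1b) val=1 bits=0x1 at bit 0: 0x67
word = 0x67 → big-endian bytes:
  [0]=0x67

67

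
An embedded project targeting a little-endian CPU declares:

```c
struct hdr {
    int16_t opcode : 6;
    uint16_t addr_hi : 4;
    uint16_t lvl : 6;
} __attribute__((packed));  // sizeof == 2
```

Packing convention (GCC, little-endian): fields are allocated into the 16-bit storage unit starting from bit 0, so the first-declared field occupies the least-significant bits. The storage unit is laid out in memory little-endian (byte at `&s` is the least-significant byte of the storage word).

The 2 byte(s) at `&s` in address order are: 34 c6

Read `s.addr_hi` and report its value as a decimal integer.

8

[0]=0x34 [1]=0xc6 (little-endian) → word 0xc634
opcode:6 @ bit 0 → (0xc634>>0)&0x3f = 0x34
addr_hi:4 @ bit 6 → (0xc634>>6)&0xf = 0x8  ←
lvl:6 @ bit 10 → (0xc634>>10)&0x3f = 0x31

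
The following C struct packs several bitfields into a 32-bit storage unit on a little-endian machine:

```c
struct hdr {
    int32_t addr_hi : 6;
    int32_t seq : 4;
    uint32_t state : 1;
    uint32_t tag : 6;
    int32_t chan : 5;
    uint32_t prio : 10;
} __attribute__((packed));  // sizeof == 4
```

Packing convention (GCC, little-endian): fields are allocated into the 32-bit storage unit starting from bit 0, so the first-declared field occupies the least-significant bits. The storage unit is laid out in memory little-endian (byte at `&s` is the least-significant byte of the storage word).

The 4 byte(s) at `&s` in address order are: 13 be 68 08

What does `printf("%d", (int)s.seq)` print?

-8

[0]=0x13 [1]=0xbe [2]=0x68 [3]=0x08 (little-endian) → word 0x0868be13
addr_hi:6 @ bit 0 → (0x0868be13>>0)&0x3f = 0x13
seq:4 @ bit 6 → (0x0868be13>>6)&0xf = 0x8  ←
state:1 @ bit 10 → (0x0868be13>>10)&0x1 = 0x1
tag:6 @ bit 11 → (0x0868be13>>11)&0x3f = 0x17
chan:5 @ bit 17 → (0x0868be13>>17)&0x1f = 0x14
prio:10 @ bit 22 → (0x0868be13>>22)&0x3ff = 0x21
seq signed 4b, MSB=1: 8 - 16 = -8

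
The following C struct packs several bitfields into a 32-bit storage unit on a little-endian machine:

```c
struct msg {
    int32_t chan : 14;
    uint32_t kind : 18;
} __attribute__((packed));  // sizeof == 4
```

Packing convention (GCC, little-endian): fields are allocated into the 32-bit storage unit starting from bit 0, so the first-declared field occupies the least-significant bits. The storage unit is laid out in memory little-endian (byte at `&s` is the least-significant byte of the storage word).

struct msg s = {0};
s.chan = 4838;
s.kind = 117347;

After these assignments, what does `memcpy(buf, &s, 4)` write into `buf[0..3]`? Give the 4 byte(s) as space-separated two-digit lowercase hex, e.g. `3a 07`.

[0+:14] chan=4838 & 0x3fff = 0x12e6; word=0x000012e6
[14+:18] kind=117347 & 0x3ffff = 0x1ca63; word=0x7298d2e6
word = 0x7298d2e6 → little-endian bytes:
  [0]=0xe6  [1]=0xd2  [2]=0x98  [3]=0x72

e6 d2 98 72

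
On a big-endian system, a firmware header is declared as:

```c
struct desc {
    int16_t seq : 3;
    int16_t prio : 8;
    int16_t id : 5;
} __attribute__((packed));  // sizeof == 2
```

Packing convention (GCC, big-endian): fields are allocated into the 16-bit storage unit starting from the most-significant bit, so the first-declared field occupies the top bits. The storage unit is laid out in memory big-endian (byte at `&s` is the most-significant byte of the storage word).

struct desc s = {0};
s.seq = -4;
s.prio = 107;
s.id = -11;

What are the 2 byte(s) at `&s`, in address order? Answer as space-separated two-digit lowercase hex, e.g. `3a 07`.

8d 75

seq (3b) val=-4 bits=0x4 at bit 13: 0x8000
prio (8b) val=107 bits=0x6b at bit 5: 0x8d60
id (5b) val=-11 bits=0x15 at bit 0: 0x8d75
word = 0x8d75 → big-endian bytes:
  [0]=0x8d  [1]=0x75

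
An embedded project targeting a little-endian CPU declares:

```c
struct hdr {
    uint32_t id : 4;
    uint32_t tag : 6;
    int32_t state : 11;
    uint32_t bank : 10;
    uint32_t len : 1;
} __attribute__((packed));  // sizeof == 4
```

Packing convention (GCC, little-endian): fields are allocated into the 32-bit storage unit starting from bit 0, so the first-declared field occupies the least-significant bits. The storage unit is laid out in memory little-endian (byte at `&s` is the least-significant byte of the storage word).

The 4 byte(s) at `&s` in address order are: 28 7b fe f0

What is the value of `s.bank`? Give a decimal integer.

[0]=0x28 [1]=0x7b [2]=0xfe [3]=0xf0 (little-endian) → word 0xf0fe7b28
id [0+:4] = (word>>0) & 0xf = 8
tag [4+:6] = (word>>4) & 0x3f = 50
state [10+:11] = (word>>10) & 0x7ff = 1950
bank [21+:10] = (word>>21) & 0x3ff = 903  ←
len [31+:1] = (word>>31) & 0x1 = 1

903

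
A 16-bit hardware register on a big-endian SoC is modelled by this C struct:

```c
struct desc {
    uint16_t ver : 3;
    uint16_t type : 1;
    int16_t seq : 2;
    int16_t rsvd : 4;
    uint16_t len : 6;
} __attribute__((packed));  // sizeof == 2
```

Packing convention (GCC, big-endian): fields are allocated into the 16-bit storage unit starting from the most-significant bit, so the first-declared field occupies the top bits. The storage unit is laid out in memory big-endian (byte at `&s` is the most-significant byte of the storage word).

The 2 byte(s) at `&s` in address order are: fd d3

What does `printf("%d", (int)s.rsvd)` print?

7

[0]=0xfd [1]=0xd3 (big-endian) → word 0xfdd3
ver:3 @ bit 13 → (0xfdd3>>13)&0x7 = 0x7
type:1 @ bit 12 → (0xfdd3>>12)&0x1 = 0x1
seq:2 @ bit 10 → (0xfdd3>>10)&0x3 = 0x3
rsvd:4 @ bit 6 → (0xfdd3>>6)&0xf = 0x7  ←
len:6 @ bit 0 → (0xfdd3>>0)&0x3f = 0x13
rsvd signed 4b, MSB=0: value = 7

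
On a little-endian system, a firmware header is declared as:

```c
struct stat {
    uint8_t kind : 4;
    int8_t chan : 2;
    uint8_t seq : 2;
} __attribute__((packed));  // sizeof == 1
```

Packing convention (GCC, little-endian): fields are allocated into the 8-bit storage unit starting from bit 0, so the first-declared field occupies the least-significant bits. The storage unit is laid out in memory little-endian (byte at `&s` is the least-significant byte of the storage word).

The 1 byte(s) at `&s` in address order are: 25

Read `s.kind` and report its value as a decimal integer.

[0]=0x25 (little-endian) → word 0x25
kind [0+:4] = (word>>0) & 0xf = 5  ←
chan [4+:2] = (word>>4) & 0x3 = 2
seq [6+:2] = (word>>6) & 0x3 = 0

5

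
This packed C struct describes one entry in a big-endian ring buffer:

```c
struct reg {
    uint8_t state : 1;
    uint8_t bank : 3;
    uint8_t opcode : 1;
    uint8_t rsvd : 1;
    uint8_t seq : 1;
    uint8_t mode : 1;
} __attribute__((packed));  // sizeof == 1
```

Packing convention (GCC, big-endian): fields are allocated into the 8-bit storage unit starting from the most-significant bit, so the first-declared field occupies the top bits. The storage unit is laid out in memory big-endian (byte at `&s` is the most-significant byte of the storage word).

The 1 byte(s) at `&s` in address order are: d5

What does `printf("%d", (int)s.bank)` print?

[0]=0xd5 (big-endian) → word 0xd5
state:1 @ bit 7 → (0xd5>>7)&0x1 = 0x1
bank:3 @ bit 4 → (0xd5>>4)&0x7 = 0x5  ←
opcode:1 @ bit 3 → (0xd5>>3)&0x1 = 0x0
rsvd:1 @ bit 2 → (0xd5>>2)&0x1 = 0x1
seq:1 @ bit 1 → (0xd5>>1)&0x1 = 0x0
mode:1 @ bit 0 → (0xd5>>0)&0x1 = 0x1

5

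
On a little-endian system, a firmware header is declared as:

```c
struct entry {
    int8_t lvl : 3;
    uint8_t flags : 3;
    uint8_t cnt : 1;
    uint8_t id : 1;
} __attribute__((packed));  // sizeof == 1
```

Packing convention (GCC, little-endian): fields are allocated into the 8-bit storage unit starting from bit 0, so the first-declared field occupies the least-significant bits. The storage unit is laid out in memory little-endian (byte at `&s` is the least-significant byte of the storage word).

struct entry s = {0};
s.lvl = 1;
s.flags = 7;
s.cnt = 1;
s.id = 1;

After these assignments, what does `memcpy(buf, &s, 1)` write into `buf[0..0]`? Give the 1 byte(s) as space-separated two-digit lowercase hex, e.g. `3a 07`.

[0+:3] lvl=1 & 0x7 = 0x1; word=0x01
[3+:3] flags=7 & 0x7 = 0x7; word=0x39
[6+:1] cnt=1 & 0x1 = 0x1; word=0x79
[7+:1] id=1 & 0x1 = 0x1; word=0xf9
word = 0xf9 → little-endian bytes:
  [0]=0xf9

f9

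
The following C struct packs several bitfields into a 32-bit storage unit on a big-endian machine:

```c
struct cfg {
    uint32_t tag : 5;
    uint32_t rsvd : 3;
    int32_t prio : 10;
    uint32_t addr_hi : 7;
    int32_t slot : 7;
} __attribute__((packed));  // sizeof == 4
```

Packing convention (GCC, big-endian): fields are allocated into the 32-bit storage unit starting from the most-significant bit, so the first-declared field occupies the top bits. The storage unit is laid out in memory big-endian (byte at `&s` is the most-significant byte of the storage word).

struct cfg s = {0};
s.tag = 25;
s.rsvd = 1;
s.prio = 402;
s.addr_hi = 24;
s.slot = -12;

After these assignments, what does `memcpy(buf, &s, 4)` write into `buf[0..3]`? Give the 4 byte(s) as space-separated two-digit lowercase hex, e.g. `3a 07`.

c9 64 8c 74

tag (5b) val=25 bits=0x19 at bit 27: 0xc8000000
rsvd (3b) val=1 bits=0x1 at bit 24: 0xc9000000
prio (10b) val=402 bits=0x192 at bit 14: 0xc9648000
addr_hi (7b) val=24 bits=0x18 at bit 7: 0xc9648c00
slot (7b) val=-12 bits=0x74 at bit 0: 0xc9648c74
word = 0xc9648c74 → big-endian bytes:
  [0]=0xc9  [1]=0x64  [2]=0x8c  [3]=0x74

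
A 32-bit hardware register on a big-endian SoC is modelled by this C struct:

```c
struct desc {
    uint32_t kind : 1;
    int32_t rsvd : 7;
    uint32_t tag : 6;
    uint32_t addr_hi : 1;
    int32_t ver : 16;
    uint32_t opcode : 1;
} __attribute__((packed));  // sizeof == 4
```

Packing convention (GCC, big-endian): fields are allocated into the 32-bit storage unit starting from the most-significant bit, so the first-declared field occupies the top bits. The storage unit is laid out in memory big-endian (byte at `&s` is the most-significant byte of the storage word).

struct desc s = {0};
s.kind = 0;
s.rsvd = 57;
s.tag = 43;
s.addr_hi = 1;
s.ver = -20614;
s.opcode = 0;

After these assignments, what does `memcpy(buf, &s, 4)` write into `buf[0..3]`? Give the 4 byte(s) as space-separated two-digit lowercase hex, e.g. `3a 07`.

kind (1b) val=0 bits=0x0 at bit 31: 0x00000000
rsvd (7b) val=57 bits=0x39 at bit 24: 0x39000000
tag (6b) val=43 bits=0x2b at bit 18: 0x39ac0000
addr_hi (1b) val=1 bits=0x1 at bit 17: 0x39ae0000
ver (16b) val=-20614 bits=0xaf7a at bit 1: 0x39af5ef4
opcode (1b) val=0 bits=0x0 at bit 0: 0x39af5ef4
word = 0x39af5ef4 → big-endian bytes:
  [0]=0x39  [1]=0xaf  [2]=0x5e  [3]=0xf4

39 af 5e f4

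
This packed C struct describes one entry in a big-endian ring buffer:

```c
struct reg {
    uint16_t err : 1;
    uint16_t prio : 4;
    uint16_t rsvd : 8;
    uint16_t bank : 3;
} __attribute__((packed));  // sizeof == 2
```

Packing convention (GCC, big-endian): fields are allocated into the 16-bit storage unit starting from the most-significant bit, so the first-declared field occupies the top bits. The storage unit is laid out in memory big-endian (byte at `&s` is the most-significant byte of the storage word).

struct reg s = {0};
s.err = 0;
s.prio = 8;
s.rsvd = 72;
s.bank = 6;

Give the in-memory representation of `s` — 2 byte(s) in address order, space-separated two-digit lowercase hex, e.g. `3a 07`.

[15+:1] err=0 & 0x1 = 0x0; word=0x0000
[11+:4] prio=8 & 0xf = 0x8; word=0x4000
[3+:8] rsvd=72 & 0xff = 0x48; word=0x4240
[0+:3] bank=6 & 0x7 = 0x6; word=0x4246
word = 0x4246 → big-endian bytes:
  [0]=0x42  [1]=0x46

42 46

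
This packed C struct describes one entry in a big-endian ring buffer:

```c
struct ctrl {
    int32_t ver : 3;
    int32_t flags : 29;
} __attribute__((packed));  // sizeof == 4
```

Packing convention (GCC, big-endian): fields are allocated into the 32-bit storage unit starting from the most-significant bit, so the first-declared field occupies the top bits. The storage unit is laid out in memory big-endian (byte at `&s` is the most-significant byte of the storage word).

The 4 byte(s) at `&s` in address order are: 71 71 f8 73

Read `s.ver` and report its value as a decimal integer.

[0]=0x71 [1]=0x71 [2]=0xf8 [3]=0x73 (big-endian) → word 0x7171f873
ver:3 @ bit 29 → (0x7171f873>>29)&0x7 = 0x3  ←
flags:29 @ bit 0 → (0x7171f873>>0)&0x1fffffff = 0x1171f873
ver signed 3b, MSB=0: value = 3

3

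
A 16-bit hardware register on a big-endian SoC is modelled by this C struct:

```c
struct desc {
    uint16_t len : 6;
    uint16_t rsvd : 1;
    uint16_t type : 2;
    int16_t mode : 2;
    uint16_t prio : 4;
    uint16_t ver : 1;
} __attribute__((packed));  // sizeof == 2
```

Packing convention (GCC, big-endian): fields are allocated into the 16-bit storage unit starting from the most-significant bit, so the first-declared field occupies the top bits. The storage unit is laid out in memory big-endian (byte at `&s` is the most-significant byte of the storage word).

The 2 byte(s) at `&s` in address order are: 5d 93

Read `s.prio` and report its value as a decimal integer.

9

[0]=0x5d [1]=0x93 (big-endian) → word 0x5d93
len [10+:6] = (word>>10) & 0x3f = 23
rsvd [9+:1] = (word>>9) & 0x1 = 0
type [7+:2] = (word>>7) & 0x3 = 3
mode [5+:2] = (word>>5) & 0x3 = 0
prio [1+:4] = (word>>1) & 0xf = 9  ←
ver [0+:1] = (word>>0) & 0x1 = 1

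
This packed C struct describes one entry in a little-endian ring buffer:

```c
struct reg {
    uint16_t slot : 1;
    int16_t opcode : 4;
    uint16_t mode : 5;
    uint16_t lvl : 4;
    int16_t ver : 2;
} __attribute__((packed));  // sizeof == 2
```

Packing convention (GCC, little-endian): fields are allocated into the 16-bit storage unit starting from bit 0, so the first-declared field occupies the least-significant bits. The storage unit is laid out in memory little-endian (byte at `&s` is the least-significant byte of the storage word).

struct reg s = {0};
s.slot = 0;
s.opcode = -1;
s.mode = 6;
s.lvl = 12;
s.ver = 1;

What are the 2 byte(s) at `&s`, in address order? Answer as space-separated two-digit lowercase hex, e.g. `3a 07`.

de 70

slot:1 = 0 → 0x0 << 0 → word 0x0000
opcode:4 = -1 → 0xf << 1 → word 0x001e
mode:5 = 6 → 0x6 << 5 → word 0x00de
lvl:4 = 12 → 0xc << 10 → word 0x30de
ver:2 = 1 → 0x1 << 14 → word 0x70de
word = 0x70de → little-endian bytes:
  [0]=0xde  [1]=0x70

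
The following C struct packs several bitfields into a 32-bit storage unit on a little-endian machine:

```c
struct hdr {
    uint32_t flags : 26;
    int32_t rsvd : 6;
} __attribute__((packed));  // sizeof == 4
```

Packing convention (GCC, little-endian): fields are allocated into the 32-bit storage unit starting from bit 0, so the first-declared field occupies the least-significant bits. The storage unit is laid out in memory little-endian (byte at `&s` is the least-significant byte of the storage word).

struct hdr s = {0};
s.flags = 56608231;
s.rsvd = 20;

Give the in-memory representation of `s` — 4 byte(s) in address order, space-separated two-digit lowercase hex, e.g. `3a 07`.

[0+:26] flags=56608231 & 0x3ffffff = 0x35fc5e7; word=0x035fc5e7
[26+:6] rsvd=20 & 0x3f = 0x14; word=0x535fc5e7
word = 0x535fc5e7 → little-endian bytes:
  [0]=0xe7  [1]=0xc5  [2]=0x5f  [3]=0x53

e7 c5 5f 53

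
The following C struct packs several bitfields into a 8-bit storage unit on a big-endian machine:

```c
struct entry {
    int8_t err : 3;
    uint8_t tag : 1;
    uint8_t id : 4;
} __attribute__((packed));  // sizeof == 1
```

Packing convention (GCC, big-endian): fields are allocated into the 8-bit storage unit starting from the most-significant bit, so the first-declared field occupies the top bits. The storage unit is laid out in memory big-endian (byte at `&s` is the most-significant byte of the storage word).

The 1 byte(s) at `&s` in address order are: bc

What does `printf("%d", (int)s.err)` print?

[0]=0xbc (big-endian) → word 0xbc
err:3 @ bit 5 → (0xbc>>5)&0x7 = 0x5  ←
tag:1 @ bit 4 → (0xbc>>4)&0x1 = 0x1
id:4 @ bit 0 → (0xbc>>0)&0xf = 0xc
err signed 3b, MSB=1: 5 - 8 = -3

-3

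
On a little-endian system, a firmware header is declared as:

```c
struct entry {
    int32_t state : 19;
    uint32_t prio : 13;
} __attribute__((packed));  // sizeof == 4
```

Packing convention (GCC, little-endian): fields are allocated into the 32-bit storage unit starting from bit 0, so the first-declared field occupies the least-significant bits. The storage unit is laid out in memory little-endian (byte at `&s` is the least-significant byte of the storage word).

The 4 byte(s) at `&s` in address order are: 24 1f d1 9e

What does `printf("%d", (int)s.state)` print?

[0]=0x24 [1]=0x1f [2]=0xd1 [3]=0x9e (little-endian) → word 0x9ed11f24
state:19 @ bit 0 → (0x9ed11f24>>0)&0x7ffff = 0x11f24  ←
prio:13 @ bit 19 → (0x9ed11f24>>19)&0x1fff = 0x13da
state signed 19b, MSB=0: value = 73508

73508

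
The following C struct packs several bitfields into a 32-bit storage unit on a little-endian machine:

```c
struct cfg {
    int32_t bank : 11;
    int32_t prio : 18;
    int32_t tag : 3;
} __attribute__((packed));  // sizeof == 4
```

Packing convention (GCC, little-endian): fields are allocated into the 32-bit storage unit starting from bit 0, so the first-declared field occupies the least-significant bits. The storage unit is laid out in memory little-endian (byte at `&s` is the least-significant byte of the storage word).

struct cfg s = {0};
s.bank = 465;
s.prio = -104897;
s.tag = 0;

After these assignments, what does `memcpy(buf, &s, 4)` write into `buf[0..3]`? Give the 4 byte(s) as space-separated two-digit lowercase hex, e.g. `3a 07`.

d1 f9 31 13

bank:11 = 465 → 0x1d1 << 0 → word 0x000001d1
prio:18 = -104897 → 0x2663f << 11 → word 0x1331f9d1
tag:3 = 0 → 0x0 << 29 → word 0x1331f9d1
word = 0x1331f9d1 → little-endian bytes:
  [0]=0xd1  [1]=0xf9  [2]=0x31  [3]=0x13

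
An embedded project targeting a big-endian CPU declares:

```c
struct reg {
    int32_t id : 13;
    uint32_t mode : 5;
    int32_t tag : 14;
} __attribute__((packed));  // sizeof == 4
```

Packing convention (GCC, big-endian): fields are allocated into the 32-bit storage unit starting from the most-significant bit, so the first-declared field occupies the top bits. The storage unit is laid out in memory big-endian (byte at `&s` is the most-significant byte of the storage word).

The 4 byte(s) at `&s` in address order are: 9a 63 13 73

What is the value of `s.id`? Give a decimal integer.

-3252

[0]=0x9a [1]=0x63 [2]=0x13 [3]=0x73 (big-endian) → word 0x9a631373
id [19+:13] = (word>>19) & 0x1fff = 4940  ←
mode [14+:5] = (word>>14) & 0x1f = 12
tag [0+:14] = (word>>0) & 0x3fff = 4979
id signed 13b, MSB=1: 4940 - 8192 = -3252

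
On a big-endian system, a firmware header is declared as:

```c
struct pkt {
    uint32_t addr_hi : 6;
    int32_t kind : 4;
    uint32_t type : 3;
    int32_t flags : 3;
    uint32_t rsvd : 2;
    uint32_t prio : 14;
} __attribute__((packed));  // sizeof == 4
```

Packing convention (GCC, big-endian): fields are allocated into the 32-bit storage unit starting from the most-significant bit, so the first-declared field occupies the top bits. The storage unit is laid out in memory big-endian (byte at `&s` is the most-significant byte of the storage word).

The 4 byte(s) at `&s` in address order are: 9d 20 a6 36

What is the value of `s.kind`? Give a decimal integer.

[0]=0x9d [1]=0x20 [2]=0xa6 [3]=0x36 (big-endian) → word 0x9d20a636
addr_hi [26+:6] = (word>>26) & 0x3f = 39
kind [22+:4] = (word>>22) & 0xf = 4  ←
type [19+:3] = (word>>19) & 0x7 = 4
flags [16+:3] = (word>>16) & 0x7 = 0
rsvd [14+:2] = (word>>14) & 0x3 = 2
prio [0+:14] = (word>>0) & 0x3fff = 9782
kind signed 4b, MSB=0: value = 4

4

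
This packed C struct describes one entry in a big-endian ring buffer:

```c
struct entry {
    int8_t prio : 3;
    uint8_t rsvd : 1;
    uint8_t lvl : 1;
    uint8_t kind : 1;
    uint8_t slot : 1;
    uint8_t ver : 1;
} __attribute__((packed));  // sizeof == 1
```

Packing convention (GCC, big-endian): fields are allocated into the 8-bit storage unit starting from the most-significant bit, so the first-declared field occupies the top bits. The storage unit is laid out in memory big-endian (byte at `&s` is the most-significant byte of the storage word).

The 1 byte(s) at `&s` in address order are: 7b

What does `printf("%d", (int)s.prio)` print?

3

[0]=0x7b (big-endian) → word 0x7b
prio:3 @ bit 5 → (0x7b>>5)&0x7 = 0x3  ←
rsvd:1 @ bit 4 → (0x7b>>4)&0x1 = 0x1
lvl:1 @ bit 3 → (0x7b>>3)&0x1 = 0x1
kind:1 @ bit 2 → (0x7b>>2)&0x1 = 0x0
slot:1 @ bit 1 → (0x7b>>1)&0x1 = 0x1
ver:1 @ bit 0 → (0x7b>>0)&0x1 = 0x1
prio signed 3b, MSB=0: value = 3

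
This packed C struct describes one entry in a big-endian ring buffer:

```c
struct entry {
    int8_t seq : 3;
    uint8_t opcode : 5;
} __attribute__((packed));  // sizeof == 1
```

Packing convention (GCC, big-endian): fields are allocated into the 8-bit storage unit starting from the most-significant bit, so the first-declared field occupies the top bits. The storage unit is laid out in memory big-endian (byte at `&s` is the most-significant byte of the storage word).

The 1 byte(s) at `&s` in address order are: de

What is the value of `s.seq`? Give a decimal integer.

[0]=0xde (big-endian) → word 0xde
seq [5+:3] = (word>>5) & 0x7 = 6  ←
opcode [0+:5] = (word>>0) & 0x1f = 30
seq signed 3b, MSB=1: 6 - 8 = -2

-2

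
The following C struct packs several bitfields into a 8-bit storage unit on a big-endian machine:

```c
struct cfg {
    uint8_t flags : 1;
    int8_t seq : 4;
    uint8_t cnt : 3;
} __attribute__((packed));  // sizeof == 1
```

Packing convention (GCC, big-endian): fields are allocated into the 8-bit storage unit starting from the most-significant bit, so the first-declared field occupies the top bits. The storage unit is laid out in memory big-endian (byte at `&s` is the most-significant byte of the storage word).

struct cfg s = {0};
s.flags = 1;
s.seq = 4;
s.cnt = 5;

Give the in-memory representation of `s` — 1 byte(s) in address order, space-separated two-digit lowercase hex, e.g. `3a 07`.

[7+:1] flags=1 & 0x1 = 0x1; word=0x80
[3+:4] seq=4 & 0xf = 0x4; word=0xa0
[0+:3] cnt=5 & 0x7 = 0x5; word=0xa5
word = 0xa5 → big-endian bytes:
  [0]=0xa5

a5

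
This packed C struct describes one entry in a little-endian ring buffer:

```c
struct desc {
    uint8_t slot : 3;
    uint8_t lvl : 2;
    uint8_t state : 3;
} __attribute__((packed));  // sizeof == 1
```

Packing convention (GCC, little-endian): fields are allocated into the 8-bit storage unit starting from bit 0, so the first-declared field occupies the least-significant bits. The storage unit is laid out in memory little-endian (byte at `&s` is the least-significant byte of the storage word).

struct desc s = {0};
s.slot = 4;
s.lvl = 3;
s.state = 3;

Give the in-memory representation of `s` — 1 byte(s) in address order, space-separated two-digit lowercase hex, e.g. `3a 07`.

7c

slot (3b) val=4 bits=0x4 at bit 0: 0x04
lvl (2b) val=3 bits=0x3 at bit 3: 0x1c
state (3b) val=3 bits=0x3 at bit 5: 0x7c
word = 0x7c → little-endian bytes:
  [0]=0x7c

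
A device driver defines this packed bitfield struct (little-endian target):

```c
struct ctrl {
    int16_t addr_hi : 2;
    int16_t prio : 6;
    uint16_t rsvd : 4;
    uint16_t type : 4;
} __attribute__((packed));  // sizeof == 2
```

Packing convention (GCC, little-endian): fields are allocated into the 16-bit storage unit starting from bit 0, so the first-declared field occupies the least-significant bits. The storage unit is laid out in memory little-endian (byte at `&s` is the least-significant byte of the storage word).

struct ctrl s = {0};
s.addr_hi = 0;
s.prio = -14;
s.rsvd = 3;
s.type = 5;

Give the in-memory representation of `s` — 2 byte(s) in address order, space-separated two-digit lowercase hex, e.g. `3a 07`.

c8 53

addr_hi:2 = 0 → 0x0 << 0 → word 0x0000
prio:6 = -14 → 0x32 << 2 → word 0x00c8
rsvd:4 = 3 → 0x3 << 8 → word 0x03c8
type:4 = 5 → 0x5 << 12 → word 0x53c8
word = 0x53c8 → little-endian bytes:
  [0]=0xc8  [1]=0x53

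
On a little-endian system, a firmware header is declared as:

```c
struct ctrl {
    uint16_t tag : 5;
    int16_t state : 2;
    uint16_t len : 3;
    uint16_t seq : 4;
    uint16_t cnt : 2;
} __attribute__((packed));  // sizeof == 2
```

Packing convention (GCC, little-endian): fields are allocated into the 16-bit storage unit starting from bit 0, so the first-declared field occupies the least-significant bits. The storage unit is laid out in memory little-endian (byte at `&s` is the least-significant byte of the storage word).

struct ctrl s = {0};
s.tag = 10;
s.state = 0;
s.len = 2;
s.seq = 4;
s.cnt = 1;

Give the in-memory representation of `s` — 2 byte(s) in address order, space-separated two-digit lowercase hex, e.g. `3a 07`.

tag (5b) val=10 bits=0xa at bit 0: 0x000a
state (2b) val=0 bits=0x0 at bit 5: 0x000a
len (3b) val=2 bits=0x2 at bit 7: 0x010a
seq (4b) val=4 bits=0x4 at bit 10: 0x110a
cnt (2b) val=1 bits=0x1 at bit 14: 0x510a
word = 0x510a → little-endian bytes:
  [0]=0x0a  [1]=0x51

0a 51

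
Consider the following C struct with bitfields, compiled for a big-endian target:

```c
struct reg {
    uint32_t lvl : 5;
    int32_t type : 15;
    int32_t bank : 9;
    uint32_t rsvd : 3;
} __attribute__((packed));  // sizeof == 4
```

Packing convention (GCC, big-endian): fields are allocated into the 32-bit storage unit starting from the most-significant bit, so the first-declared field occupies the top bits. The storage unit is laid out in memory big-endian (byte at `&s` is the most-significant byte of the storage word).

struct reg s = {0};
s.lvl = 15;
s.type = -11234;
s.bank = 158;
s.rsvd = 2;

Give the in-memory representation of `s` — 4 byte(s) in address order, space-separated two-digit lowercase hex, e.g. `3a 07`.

lvl (5b) val=15 bits=0xf at bit 27: 0x78000000
type (15b) val=-11234 bits=0x541e at bit 12: 0x7d41e000
bank (9b) val=158 bits=0x9e at bit 3: 0x7d41e4f0
rsvd (3b) val=2 bits=0x2 at bit 0: 0x7d41e4f2
word = 0x7d41e4f2 → big-endian bytes:
  [0]=0x7d  [1]=0x41  [2]=0xe4  [3]=0xf2

7d 41 e4 f2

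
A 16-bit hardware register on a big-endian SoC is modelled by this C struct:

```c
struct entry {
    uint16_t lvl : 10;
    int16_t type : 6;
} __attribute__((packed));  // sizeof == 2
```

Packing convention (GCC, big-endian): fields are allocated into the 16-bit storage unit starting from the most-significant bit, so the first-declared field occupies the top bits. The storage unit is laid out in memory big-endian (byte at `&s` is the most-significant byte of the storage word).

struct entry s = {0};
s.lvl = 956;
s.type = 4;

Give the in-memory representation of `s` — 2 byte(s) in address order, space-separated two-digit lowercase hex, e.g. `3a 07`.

ef 04

[6+:10] lvl=956 & 0x3ff = 0x3bc; word=0xef00
[0+:6] type=4 & 0x3f = 0x4; word=0xef04
word = 0xef04 → big-endian bytes:
  [0]=0xef  [1]=0x04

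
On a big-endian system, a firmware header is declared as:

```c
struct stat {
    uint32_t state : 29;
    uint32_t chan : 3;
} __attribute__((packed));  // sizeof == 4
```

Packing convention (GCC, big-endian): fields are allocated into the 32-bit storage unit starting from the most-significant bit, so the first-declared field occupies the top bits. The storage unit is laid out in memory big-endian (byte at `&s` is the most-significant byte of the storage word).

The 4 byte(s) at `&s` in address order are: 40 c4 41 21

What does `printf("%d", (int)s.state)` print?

135825444

[0]=0x40 [1]=0xc4 [2]=0x41 [3]=0x21 (big-endian) → word 0x40c44121
state:29 @ bit 3 → (0x40c44121>>3)&0x1fffffff = 0x8188824  ←
chan:3 @ bit 0 → (0x40c44121>>0)&0x7 = 0x1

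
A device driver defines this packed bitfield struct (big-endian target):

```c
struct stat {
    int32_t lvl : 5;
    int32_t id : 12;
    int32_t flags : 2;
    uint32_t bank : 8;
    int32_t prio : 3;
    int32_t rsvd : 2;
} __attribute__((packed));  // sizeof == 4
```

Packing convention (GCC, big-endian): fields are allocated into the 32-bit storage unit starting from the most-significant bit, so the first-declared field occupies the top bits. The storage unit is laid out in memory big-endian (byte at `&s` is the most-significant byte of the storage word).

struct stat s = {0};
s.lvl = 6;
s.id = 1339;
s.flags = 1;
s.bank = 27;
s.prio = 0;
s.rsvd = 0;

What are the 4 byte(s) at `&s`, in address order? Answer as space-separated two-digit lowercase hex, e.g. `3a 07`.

32 9d a3 60

lvl (5b) val=6 bits=0x6 at bit 27: 0x30000000
id (12b) val=1339 bits=0x53b at bit 15: 0x329d8000
flags (2b) val=1 bits=0x1 at bit 13: 0x329da000
bank (8b) val=27 bits=0x1b at bit 5: 0x329da360
prio (3b) val=0 bits=0x0 at bit 2: 0x329da360
rsvd (2b) val=0 bits=0x0 at bit 0: 0x329da360
word = 0x329da360 → big-endian bytes:
  [0]=0x32  [1]=0x9d  [2]=0xa3  [3]=0x60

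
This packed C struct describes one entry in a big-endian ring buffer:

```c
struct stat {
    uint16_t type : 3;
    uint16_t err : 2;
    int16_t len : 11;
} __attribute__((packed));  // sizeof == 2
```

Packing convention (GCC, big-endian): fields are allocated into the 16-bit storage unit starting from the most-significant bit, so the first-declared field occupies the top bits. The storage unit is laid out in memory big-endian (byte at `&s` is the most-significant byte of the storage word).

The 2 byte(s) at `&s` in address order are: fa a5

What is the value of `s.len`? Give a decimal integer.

[0]=0xfa [1]=0xa5 (big-endian) → word 0xfaa5
type:3 @ bit 13 → (0xfaa5>>13)&0x7 = 0x7
err:2 @ bit 11 → (0xfaa5>>11)&0x3 = 0x3
len:11 @ bit 0 → (0xfaa5>>0)&0x7ff = 0x2a5  ←
len signed 11b, MSB=0: value = 677

677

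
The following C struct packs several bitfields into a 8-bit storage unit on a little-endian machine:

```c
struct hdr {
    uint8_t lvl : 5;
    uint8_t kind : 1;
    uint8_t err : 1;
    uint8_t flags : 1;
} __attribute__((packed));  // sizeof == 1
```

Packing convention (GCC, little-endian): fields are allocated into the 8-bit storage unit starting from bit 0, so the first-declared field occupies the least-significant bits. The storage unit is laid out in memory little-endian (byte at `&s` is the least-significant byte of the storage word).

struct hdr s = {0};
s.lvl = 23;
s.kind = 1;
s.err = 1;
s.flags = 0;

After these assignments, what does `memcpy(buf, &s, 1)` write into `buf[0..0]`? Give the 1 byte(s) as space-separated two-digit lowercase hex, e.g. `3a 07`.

77

lvl:5 = 23 → 0x17 << 0 → word 0x17
kind:1 = 1 → 0x1 << 5 → word 0x37
err:1 = 1 → 0x1 << 6 → word 0x77
flags:1 = 0 → 0x0 << 7 → word 0x77
word = 0x77 → little-endian bytes:
  [0]=0x77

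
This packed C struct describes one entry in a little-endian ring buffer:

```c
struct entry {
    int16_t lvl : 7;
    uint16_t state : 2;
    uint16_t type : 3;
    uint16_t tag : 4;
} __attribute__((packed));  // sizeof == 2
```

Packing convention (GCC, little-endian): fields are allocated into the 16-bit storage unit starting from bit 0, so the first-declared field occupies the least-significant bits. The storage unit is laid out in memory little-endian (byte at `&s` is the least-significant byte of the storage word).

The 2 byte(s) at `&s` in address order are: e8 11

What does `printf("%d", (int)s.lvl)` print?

[0]=0xe8 [1]=0x11 (little-endian) → word 0x11e8
lvl:7 @ bit 0 → (0x11e8>>0)&0x7f = 0x68  ←
state:2 @ bit 7 → (0x11e8>>7)&0x3 = 0x3
type:3 @ bit 9 → (0x11e8>>9)&0x7 = 0x0
tag:4 @ bit 12 → (0x11e8>>12)&0xf = 0x1
lvl signed 7b, MSB=1: 104 - 128 = -24

-24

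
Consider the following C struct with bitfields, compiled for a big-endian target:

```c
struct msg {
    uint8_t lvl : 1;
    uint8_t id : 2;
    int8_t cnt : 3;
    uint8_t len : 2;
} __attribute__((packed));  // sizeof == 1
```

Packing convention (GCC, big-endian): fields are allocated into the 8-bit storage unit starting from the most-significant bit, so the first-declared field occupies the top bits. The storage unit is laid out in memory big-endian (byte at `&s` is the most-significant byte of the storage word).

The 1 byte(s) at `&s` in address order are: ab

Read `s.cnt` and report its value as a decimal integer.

[0]=0xab (big-endian) → word 0xab
lvl:1 @ bit 7 → (0xab>>7)&0x1 = 0x1
id:2 @ bit 5 → (0xab>>5)&0x3 = 0x1
cnt:3 @ bit 2 → (0xab>>2)&0x7 = 0x2  ←
len:2 @ bit 0 → (0xab>>0)&0x3 = 0x3
cnt signed 3b, MSB=0: value = 2

2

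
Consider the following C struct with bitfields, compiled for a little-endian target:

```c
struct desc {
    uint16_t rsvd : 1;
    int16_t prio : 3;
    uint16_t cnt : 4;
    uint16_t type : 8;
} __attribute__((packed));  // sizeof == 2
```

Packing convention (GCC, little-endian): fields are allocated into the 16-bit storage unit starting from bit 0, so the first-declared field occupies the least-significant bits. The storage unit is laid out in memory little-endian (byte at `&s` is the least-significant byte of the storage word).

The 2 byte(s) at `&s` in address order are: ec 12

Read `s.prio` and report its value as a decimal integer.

-2

[0]=0xec [1]=0x12 (little-endian) → word 0x12ec
rsvd [0+:1] = (word>>0) & 0x1 = 0
prio [1+:3] = (word>>1) & 0x7 = 6  ←
cnt [4+:4] = (word>>4) & 0xf = 14
type [8+:8] = (word>>8) & 0xff = 18
prio signed 3b, MSB=1: 6 - 8 = -2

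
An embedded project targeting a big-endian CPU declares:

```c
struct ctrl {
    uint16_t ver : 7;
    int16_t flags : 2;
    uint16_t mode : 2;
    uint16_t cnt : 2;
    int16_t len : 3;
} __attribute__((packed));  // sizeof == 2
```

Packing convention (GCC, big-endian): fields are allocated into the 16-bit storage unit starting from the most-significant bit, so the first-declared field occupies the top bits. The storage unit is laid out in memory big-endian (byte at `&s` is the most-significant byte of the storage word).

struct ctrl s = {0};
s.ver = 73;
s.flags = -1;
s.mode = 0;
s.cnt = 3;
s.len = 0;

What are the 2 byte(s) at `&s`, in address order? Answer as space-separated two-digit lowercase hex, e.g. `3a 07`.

93 98

ver (7b) val=73 bits=0x49 at bit 9: 0x9200
flags (2b) val=-1 bits=0x3 at bit 7: 0x9380
mode (2b) val=0 bits=0x0 at bit 5: 0x9380
cnt (2b) val=3 bits=0x3 at bit 3: 0x9398
len (3b) val=0 bits=0x0 at bit 0: 0x9398
word = 0x9398 → big-endian bytes:
  [0]=0x93  [1]=0x98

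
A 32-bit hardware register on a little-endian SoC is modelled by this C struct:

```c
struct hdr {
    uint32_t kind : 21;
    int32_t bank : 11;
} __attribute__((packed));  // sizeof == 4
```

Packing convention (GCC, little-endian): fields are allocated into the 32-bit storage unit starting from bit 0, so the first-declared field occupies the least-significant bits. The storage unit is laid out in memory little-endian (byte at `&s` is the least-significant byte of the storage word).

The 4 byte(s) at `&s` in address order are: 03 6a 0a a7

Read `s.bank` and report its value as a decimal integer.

[0]=0x03 [1]=0x6a [2]=0x0a [3]=0xa7 (little-endian) → word 0xa70a6a03
kind [0+:21] = (word>>0) & 0x1fffff = 682499
bank [21+:11] = (word>>21) & 0x7ff = 1336  ←
bank signed 11b, MSB=1: 1336 - 2048 = -712

-712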